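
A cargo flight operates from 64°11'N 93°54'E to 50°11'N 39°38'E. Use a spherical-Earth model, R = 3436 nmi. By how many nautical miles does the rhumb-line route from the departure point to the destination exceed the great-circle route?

Great circle: cos σ = sin φ₁ sin φ₂ + cos φ₁ cos φ₂ cos Δλ,  σ = 0.5466 rad → d_gc = 1878.1 nmi
Rhumb line: Δψ = -0.4576, q = Δφ/Δψ = 0.5340, d_rh = R√(Δφ²+q²Δλ²) = 1930.1 nmi
Excess = 1930.1 − 1878.1 = 52.0 ≈ 52 nmi

52 nmi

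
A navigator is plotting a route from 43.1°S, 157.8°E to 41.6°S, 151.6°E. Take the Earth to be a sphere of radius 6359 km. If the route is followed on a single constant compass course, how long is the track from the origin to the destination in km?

Rhumb course C = atan2(Δλ, Δψ) with Δψ = ln[tan(π/4+φ₂/2)/tan(π/4+φ₁/2)] = +0.0354, Δλ = -0.1082 → C = 288.13°
d = R·|Δφ| / |cos C| = 6359·0.02618 / 0.31114 = 535 km

535 km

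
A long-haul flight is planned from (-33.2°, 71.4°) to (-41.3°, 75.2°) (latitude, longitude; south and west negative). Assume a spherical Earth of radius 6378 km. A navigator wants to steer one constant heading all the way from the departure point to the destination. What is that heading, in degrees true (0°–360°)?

Meridional parts: M(φ₁)=-0.6149, M(φ₂)=-0.7928 → ΔM = -0.1779;  Δλ = +0.0663 rad
tan C = Δλ / ΔM = -0.3728 → C = 159.56°

159.6°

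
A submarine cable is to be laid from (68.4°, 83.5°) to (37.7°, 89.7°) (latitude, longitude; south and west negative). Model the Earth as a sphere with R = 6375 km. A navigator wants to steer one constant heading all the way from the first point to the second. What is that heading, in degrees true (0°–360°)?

Meridional parts: M(φ₁)=+1.6567, M(φ₂)=+0.7114 → ΔM = -0.9454;  Δλ = +0.1082 rad
tan C = Δλ / ΔM = -0.1145 → C = 173.47°

173.5°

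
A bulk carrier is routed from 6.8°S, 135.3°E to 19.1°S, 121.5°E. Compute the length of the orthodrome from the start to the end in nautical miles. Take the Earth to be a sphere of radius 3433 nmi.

1091 nmi

cos σ = sin φ₁ sin φ₂ + cos φ₁ cos φ₂ cos Δλ
      = sin(-6.80°)sin(-19.10°) + cos(-6.80°)cos(-19.10°)cos(-13.80°) = 0.9500
σ = 18.202° → d = Rσ = 3433·0.31769 = 1091 nmi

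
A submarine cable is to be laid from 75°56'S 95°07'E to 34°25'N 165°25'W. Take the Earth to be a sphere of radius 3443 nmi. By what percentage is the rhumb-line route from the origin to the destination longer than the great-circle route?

Great circle: σ = 2.1910 rad → d_gc = Rσ = 7543.8 nmi
Rhumb: Δφ = +1.9260, Δλ = +1.7360, Δψ = +2.7330, q = Δφ/Δψ = 0.7047 → d_rh = R√(Δφ²+q²Δλ²) = 7855.8 nmi
Excess = (7855.8 − 7543.8) / 7543.8 = 312.0 / 7543.8 = 4.14% ≈ 4.1%

4.1%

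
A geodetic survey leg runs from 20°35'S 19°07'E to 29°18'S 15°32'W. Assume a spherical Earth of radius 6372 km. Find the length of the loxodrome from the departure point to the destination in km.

3621 km

Rhumb course C = atan2(Δλ, Δψ) with Δψ = ln[tan(π/4+φ₂/2)/tan(π/4+φ₁/2)] = -0.1680, Δλ = -0.6048 → C = 254.47°
d = R·|Δφ| / |cos C| = 6372·0.15213 / 0.26768 = 3621 km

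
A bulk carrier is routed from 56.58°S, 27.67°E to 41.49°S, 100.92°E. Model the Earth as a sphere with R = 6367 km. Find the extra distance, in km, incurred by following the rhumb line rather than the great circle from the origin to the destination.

229 km

Great circle: cos σ = sin φ₁ sin φ₂ + cos φ₁ cos φ₂ cos Δλ,  σ = 0.8341 rad → d_gc = 5310.7 km
Rhumb line: Δψ = +0.4061, q = Δφ/Δψ = 0.6486, d_rh = R√(Δφ²+q²Δλ²) = 5539.5 km
Excess = 5539.5 − 5310.7 = 228.8 ≈ 229 km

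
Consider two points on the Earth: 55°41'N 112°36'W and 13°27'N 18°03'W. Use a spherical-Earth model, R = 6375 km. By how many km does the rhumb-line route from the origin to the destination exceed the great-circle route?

Great circle: cos σ = sin φ₁ sin φ₂ + cos φ₁ cos φ₂ cos Δλ,  σ = 1.4216 rad → d_gc = 9062.9 km
Rhumb line: Δψ = -0.9383, q = Δφ/Δψ = 0.7856, d_rh = R√(Δφ²+q²Δλ²) = 9507.1 km
Excess = 9507.1 − 9062.9 = 444.2 ≈ 444 km

444 km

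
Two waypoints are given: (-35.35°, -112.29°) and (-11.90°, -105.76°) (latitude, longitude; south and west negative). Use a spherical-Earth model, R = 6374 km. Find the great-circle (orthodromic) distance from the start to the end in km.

2690 km

cos σ = sin φ₁ sin φ₂ + cos φ₁ cos φ₂ cos Δλ
      = sin(-35.35°)sin(-11.90°) + cos(-35.35°)cos(-11.90°)cos(6.53°) = 0.9122
σ = 24.185° → d = Rσ = 6374·0.42210 = 2690 km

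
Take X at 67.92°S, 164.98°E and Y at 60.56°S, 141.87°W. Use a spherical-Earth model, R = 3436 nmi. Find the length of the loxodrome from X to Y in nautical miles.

1445 nmi

Δψ = ln[tan(π/4+φ₂/2)/tan(π/4+φ₁/2)] = +0.2975;  Δφ = +0.1285 rad,  Δλ = +0.9276 rad
q = Δφ/Δψ = 0.4317
d = R·√(Δφ² + q²Δλ²) = 3436·0.42058 = 1445 nmi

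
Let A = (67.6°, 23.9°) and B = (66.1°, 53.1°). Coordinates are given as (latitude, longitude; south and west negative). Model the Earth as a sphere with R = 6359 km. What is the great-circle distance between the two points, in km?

cos σ = sin φ₁ sin φ₂ + cos φ₁ cos φ₂ cos Δλ
      = sin(67.60°)sin(66.10°) + cos(67.60°)cos(66.10°)cos(29.20°) = 0.9800
σ = 11.467° → d = Rσ = 6359·0.20014 = 1273 km

1273 km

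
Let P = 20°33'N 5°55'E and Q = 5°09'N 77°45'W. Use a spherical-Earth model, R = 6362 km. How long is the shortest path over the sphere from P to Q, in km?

9136 km

cos σ = sin φ₁ sin φ₂ + cos φ₁ cos φ₂ cos Δλ
      = sin(20.55°)sin(5.15°) + cos(20.55°)cos(5.15°)cos(-83.67°) = 0.1344
σ = 82.277° → d = Rσ = 6362·1.43600 = 9136 km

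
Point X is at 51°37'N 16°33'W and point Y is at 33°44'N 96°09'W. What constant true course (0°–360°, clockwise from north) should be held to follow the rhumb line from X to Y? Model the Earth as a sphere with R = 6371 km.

252.8°

Meridional parts: M(φ₁)=+1.0553, M(φ₂)=+0.6261 → ΔM = -0.4293;  Δλ = -1.3893 rad
tan C = Δλ / ΔM = +3.2362 → C = 252.83°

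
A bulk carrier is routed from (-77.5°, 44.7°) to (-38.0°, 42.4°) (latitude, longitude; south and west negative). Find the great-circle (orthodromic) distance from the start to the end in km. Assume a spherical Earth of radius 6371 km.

4394 km

cos σ = sin φ₁ sin φ₂ + cos φ₁ cos φ₂ cos Δλ
      = sin(-77.50°)sin(-38.00°) + cos(-77.50°)cos(-38.00°)cos(-2.30°) = 0.7715
σ = 39.512° → d = Rσ = 6371·0.68962 = 4394 km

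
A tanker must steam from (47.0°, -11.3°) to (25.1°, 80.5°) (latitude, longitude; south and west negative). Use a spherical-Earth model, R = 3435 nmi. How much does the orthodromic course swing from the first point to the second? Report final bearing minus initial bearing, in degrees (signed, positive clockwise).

+63.5°

At departure: θ₁ = atan2(sin Δλ cos φ₂, cos φ₁ sin φ₂ − sin φ₁ cos φ₂ cos Δλ) = 71.09°
At arrival: θ₂ = atan2(sin Δλ cos φ₁, −cos φ₂ sin φ₁ + sin φ₂ cos φ₁ cos Δλ) = 134.56°
Δθ = θ₂ − θ₁ = +63.5°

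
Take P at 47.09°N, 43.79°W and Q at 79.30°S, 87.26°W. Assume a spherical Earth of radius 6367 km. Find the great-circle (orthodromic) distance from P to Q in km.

14324 km

Haversine: a = sin²(Δφ/2)+cos φ₁ cos φ₂ sin²(Δλ/2) = 0.81397;  σ = 2·atan2(√a,√(1−a))
σ = 128.899° → d = Rσ = 6367·2.24971 = 14324 km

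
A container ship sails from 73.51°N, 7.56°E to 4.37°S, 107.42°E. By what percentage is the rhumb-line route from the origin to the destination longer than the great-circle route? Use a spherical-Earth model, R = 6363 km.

Great circle: σ = 1.6926 rad → d_gc = Rσ = 10770.2 km
Rhumb: Δφ = -1.3593, Δλ = +1.7429, Δψ = -2.0080, q = Δφ/Δψ = 0.6769 → d_rh = R√(Δφ²+q²Δλ²) = 11452.5 km
Excess = (11452.5 − 10770.2) / 10770.2 = 682.3 / 10770.2 = 6.34% ≈ 6.3%

6.3%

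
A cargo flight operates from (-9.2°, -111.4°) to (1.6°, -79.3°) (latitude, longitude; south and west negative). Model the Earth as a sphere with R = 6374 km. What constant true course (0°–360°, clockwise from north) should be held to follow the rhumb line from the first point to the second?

71.3°

Meridional parts: M(φ₁)=-0.1613, M(φ₂)=+0.0279 → ΔM = +0.1892;  Δλ = +0.5603 rad
tan C = Δλ / ΔM = +2.9613 → C = 71.34°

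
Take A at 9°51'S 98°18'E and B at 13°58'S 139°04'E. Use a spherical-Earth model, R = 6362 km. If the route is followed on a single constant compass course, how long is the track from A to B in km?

Δψ = ln[tan(π/4+φ₂/2)/tan(π/4+φ₁/2)] = -0.0734;  Δφ = -0.0718 rad,  Δλ = +0.7115 rad
q = Δφ/Δψ = 0.9782
d = R·√(Δφ² + q²Δλ²) = 6362·0.69974 = 4452 km

4452 km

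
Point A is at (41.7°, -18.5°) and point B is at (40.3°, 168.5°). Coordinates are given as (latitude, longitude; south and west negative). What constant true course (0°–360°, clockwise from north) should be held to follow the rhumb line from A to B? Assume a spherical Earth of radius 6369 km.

269.4°

Meridional parts: M(φ₁)=+0.8021, M(φ₂)=+0.7698 → ΔM = -0.0324;  Δλ = -3.0194 rad
tan C = Δλ / ΔM = +93.2547 → C = 269.39°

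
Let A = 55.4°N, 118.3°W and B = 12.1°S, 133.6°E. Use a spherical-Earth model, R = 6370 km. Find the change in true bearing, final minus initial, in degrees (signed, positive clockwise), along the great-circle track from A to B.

-62.9°

At departure: θ₁ = atan2(sin Δλ cos φ₂, cos φ₁ sin φ₂ − sin φ₁ cos φ₂ cos Δλ) = 278.02°
At arrival: θ₂ = atan2(sin Δλ cos φ₁, −cos φ₂ sin φ₁ + sin φ₂ cos φ₁ cos Δλ) = 215.10°
Δθ = θ₂ − θ₁ = -62.9°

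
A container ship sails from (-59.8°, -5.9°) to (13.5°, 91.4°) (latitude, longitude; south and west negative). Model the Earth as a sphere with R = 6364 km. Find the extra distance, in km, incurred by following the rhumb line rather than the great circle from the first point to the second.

390 km

Great circle: cos σ = sin φ₁ sin φ₂ + cos φ₁ cos φ₂ cos Δλ,  σ = 1.8379 rad → d_gc = 11696.2 km
Rhumb line: Δψ = +1.5478, q = Δφ/Δψ = 0.8265, d_rh = R√(Δφ²+q²Δλ²) = 12086.3 km
Excess = 12086.3 − 11696.2 = 390.1 ≈ 390 km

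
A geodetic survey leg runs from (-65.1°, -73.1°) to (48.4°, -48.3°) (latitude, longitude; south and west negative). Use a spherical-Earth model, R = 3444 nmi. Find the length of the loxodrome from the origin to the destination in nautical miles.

Δψ = ln[tan(π/4+φ₂/2)/tan(π/4+φ₁/2)] = +2.4785;  Δφ = +1.9809 rad,  Δλ = +0.4328 rad
q = Δφ/Δψ = 0.7992
d = R·√(Δφ² + q²Δλ²) = 3444·2.01093 = 6926 nmi

6926 nmi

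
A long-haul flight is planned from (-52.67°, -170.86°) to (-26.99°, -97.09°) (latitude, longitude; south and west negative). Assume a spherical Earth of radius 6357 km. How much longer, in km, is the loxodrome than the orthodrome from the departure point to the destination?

215 km

Great circle: cos σ = sin φ₁ sin φ₂ + cos φ₁ cos φ₂ cos Δλ,  σ = 1.0334 rad → d_gc = 6569.4 km
Rhumb line: Δψ = +0.5958, q = Δφ/Δψ = 0.7523, d_rh = R√(Δφ²+q²Δλ²) = 6784.6 km
Excess = 6784.6 − 6569.4 = 215.2 ≈ 215 km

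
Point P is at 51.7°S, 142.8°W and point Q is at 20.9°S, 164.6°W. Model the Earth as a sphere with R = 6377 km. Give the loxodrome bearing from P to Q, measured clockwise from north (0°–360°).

330.9°

Meridional parts: M(φ₁)=-1.0577, M(φ₂)=-0.3731 → ΔM = +0.6845;  Δλ = -0.3805 rad
tan C = Δλ / ΔM = -0.5558 → C = 330.93°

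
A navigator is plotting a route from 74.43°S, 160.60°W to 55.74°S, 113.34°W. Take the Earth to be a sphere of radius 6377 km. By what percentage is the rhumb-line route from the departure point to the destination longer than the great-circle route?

Great circle: σ = 0.4540 rad → d_gc = Rσ = 2895.0 km
Rhumb: Δφ = +0.3262, Δλ = +0.8248, Δψ = +0.8129, q = Δφ/Δψ = 0.4013 → d_rh = R√(Δφ²+q²Δλ²) = 2963.6 km
Excess = (2963.6 − 2895.0) / 2895.0 = 68.6 / 2895.0 = 2.37% ≈ 2.4%

2.4%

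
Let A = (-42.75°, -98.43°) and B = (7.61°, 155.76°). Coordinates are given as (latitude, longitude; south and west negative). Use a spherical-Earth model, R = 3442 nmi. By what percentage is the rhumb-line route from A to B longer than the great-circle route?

2.3%

Great circle: σ = 1.8631 rad → d_gc = Rσ = 6412.9 nmi
Rhumb: Δφ = +0.8789, Δλ = -1.8467, Δψ = +0.9601, q = Δφ/Δψ = 0.9155 → d_rh = R√(Δφ²+q²Δλ²) = 6558.6 nmi
Excess = (6558.6 − 6412.9) / 6412.9 = 145.7 / 6412.9 = 2.27% ≈ 2.3%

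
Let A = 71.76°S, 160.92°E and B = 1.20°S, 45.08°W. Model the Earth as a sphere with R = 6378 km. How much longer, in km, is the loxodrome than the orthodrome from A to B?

2366 km

Great circle: cos σ = sin φ₁ sin φ₂ + cos φ₁ cos φ₂ cos Δλ,  σ = 1.8352 rad → d_gc = 11705.1 km
Rhumb line: Δψ = +1.8083, q = Δφ/Δψ = 0.6810, d_rh = R√(Δφ²+q²Δλ²) = 14070.9 km
Excess = 14070.9 − 11705.1 = 2365.8 ≈ 2366 km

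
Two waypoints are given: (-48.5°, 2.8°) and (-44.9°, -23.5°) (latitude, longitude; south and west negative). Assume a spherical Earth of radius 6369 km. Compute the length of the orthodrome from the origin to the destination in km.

cos σ = sin φ₁ sin φ₂ + cos φ₁ cos φ₂ cos Δλ
      = sin(-48.50°)sin(-44.90°) + cos(-48.50°)cos(-44.90°)cos(-26.30°) = 0.9494
σ = 18.297° → d = Rσ = 6369·0.31934 = 2034 km

2034 km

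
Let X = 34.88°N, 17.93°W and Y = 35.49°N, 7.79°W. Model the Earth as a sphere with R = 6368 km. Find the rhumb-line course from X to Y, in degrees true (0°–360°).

Δψ = ln[tan(π/4+φ₂/2)/tan(π/4+φ₁/2)] = +0.0130
Δλ = +0.1770 rad (taken the short way round)
course = atan2(Δλ, Δψ) = 85.79°

85.8°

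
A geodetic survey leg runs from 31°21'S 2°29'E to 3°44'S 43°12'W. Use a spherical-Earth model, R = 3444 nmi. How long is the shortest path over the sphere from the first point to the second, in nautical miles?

cos σ = sin φ₁ sin φ₂ + cos φ₁ cos φ₂ cos Δλ
      = sin(-31.35°)sin(-3.73°) + cos(-31.35°)cos(-3.73°)cos(-45.68°) = 0.6292
σ = 51.006° → d = Rσ = 3444·0.89022 = 3066 nmi

3066 nmi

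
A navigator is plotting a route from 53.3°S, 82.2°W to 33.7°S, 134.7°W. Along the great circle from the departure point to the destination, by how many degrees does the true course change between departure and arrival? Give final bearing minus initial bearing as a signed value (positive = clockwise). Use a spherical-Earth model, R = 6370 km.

Initial bearing θ₁ = atan2(sin Δλ cos φ₂, cos φ₁ sin φ₂ − sin φ₁ cos φ₂ cos Δλ) = 276.44°
Final bearing θ₂ = (initial bearing from the destination back to the start) + 180° = 314.45°
Δθ = θ₂ − θ₁ = +38.0°

+38.0°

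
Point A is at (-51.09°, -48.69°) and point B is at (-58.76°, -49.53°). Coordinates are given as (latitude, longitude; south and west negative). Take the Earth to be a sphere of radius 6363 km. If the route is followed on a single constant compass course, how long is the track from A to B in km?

Δψ = ln[tan(π/4+φ₂/2)/tan(π/4+φ₁/2)] = -0.2338;  Δφ = -0.1339 rad,  Δλ = -0.0147 rad
q = Δφ/Δψ = 0.5725
d = R·√(Δφ² + q²Δλ²) = 6363·0.13413 = 853 km

853 km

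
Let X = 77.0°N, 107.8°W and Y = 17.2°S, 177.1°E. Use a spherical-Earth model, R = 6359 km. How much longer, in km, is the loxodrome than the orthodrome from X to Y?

Great circle: cos σ = sin φ₁ sin φ₂ + cos φ₁ cos φ₂ cos Δλ,  σ = 1.8058 rad → d_gc = 11483.3 km
Rhumb line: Δψ = -2.4769, q = Δφ/Δψ = 0.6638, d_rh = R√(Δφ²+q²Δλ²) = 11828.4 km
Excess = 11828.4 − 11483.3 = 345.1 ≈ 345 km

345 km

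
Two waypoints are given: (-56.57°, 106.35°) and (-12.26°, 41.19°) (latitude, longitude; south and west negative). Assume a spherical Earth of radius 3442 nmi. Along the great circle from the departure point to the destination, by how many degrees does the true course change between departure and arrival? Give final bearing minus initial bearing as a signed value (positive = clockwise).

At departure: θ₁ = atan2(sin Δλ cos φ₂, cos φ₁ sin φ₂ − sin φ₁ cos φ₂ cos Δλ) = 284.27°
At arrival: θ₂ = atan2(sin Δλ cos φ₁, −cos φ₂ sin φ₁ + sin φ₂ cos φ₁ cos Δλ) = 326.88°
Δθ = θ₂ − θ₁ = +42.6°

+42.6°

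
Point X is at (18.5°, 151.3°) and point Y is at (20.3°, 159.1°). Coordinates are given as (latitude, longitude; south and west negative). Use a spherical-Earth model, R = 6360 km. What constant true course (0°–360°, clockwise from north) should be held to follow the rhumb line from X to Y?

76.3°

Meridional parts: M(φ₁)=+0.3286, M(φ₂)=+0.3620 → ΔM = +0.0333;  Δλ = +0.1361 rad
tan C = Δλ / ΔM = +4.0871 → C = 76.25°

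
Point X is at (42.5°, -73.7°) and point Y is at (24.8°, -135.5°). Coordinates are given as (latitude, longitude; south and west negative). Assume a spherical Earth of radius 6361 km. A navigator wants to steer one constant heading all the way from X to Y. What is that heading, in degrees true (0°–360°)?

Meridional parts: M(φ₁)=+0.8210, M(φ₂)=+0.4470 → ΔM = -0.3739;  Δλ = -1.0786 rad
tan C = Δλ / ΔM = +2.8845 → C = 250.88°

250.9°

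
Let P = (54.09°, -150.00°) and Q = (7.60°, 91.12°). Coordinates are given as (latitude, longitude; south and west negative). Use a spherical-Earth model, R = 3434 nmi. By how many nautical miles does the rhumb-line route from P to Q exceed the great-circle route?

Great circle: cos σ = sin φ₁ sin φ₂ + cos φ₁ cos φ₂ cos Δλ,  σ = 1.7453 rad → d_gc = 5993.5 nmi
Rhumb line: Δψ = -0.9938, q = Δφ/Δψ = 0.8165, d_rh = R√(Δφ²+q²Δλ²) = 6450.1 nmi
Excess = 6450.1 − 5993.5 = 456.6 ≈ 457 nmi

457 nmi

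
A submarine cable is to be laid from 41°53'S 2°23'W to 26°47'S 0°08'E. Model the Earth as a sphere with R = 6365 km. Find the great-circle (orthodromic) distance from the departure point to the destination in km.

1693 km

Haversine: a = sin²(Δφ/2)+cos φ₁ cos φ₂ sin²(Δλ/2) = 0.01758;  σ = 2·atan2(√a,√(1−a))
σ = 15.240° → d = Rσ = 6365·0.26599 = 1693 km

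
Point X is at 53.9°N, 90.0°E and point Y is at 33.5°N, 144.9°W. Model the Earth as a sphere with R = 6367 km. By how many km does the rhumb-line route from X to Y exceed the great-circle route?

1199 km

Great circle: cos σ = sin φ₁ sin φ₂ + cos φ₁ cos φ₂ cos Δλ,  σ = 1.4066 rad → d_gc = 8955.9 km
Rhumb line: Δψ = -0.5000, q = Δφ/Δψ = 0.7120, d_rh = R√(Δφ²+q²Δλ²) = 10154.7 km
Excess = 10154.7 − 8955.9 = 1198.8 ≈ 1199 km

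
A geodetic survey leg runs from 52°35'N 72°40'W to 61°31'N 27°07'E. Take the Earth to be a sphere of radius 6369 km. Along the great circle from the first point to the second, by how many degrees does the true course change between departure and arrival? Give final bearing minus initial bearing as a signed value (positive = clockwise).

Initial bearing θ₁ = atan2(sin Δλ cos φ₂, cos φ₁ sin φ₂ − sin φ₁ cos φ₂ cos Δλ) = 38.14°
Final bearing θ₂ = (initial bearing from the destination back to the start) + 180° = 128.10°
Δθ = θ₂ − θ₁ = +90.0°

+90.0°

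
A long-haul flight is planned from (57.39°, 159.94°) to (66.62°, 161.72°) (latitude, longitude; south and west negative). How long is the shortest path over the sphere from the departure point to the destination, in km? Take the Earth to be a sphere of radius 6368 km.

Haversine: a = sin²(Δφ/2)+cos φ₁ cos φ₂ sin²(Δλ/2) = 0.00653;  σ = 2·atan2(√a,√(1−a))
σ = 9.267° → d = Rσ = 6368·0.16174 = 1030 km

1030 km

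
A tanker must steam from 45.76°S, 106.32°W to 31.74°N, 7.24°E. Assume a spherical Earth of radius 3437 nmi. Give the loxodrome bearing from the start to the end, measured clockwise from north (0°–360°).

53.2°

Δψ = ln[tan(π/4+φ₂/2)/tan(π/4+φ₁/2)] = +1.4849
Δλ = +1.9820 rad (taken the short way round)
course = atan2(Δλ, Δψ) = 53.16°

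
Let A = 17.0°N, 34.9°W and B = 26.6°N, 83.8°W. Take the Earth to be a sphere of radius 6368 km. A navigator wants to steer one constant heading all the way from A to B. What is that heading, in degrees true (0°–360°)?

282.0°

Δψ = ln[tan(π/4+φ₂/2)/tan(π/4+φ₁/2)] = +0.1807
Δλ = -0.8535 rad (taken the short way round)
course = atan2(Δλ, Δψ) = 281.96°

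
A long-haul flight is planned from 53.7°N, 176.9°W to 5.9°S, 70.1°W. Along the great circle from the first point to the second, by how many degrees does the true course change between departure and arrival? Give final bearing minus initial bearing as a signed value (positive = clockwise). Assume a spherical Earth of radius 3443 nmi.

At departure: θ₁ = atan2(sin Δλ cos φ₂, cos φ₁ sin φ₂ − sin φ₁ cos φ₂ cos Δλ) = 79.83°
At arrival: θ₂ = atan2(sin Δλ cos φ₁, −cos φ₂ sin φ₁ + sin φ₂ cos φ₁ cos Δλ) = 144.14°
Δθ = θ₂ − θ₁ = +64.3°

+64.3°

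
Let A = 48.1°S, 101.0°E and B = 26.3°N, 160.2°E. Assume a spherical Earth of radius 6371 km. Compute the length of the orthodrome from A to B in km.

Haversine: a = sin²(Δφ/2)+cos φ₁ cos φ₂ sin²(Δλ/2) = 0.51161;  σ = 2·atan2(√a,√(1−a))
σ = 91.331° → d = Rσ = 6371·1.59402 = 10156 km

10156 km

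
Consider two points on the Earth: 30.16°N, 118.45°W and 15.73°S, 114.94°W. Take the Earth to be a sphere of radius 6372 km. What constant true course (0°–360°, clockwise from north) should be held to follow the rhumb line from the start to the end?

Δψ = ln[tan(π/4+φ₂/2)/tan(π/4+φ₁/2)] = -0.8306
Δλ = +0.0613 rad (taken the short way round)
course = atan2(Δλ, Δψ) = 175.78°

175.8°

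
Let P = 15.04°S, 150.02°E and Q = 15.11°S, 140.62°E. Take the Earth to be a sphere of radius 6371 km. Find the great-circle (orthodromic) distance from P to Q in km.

cos σ = sin φ₁ sin φ₂ + cos φ₁ cos φ₂ cos Δλ
      = sin(-15.04°)sin(-15.11°) + cos(-15.04°)cos(-15.11°)cos(-9.40°) = 0.9875
σ = 9.076° → d = Rσ = 6371·0.15841 = 1009 km

1009 km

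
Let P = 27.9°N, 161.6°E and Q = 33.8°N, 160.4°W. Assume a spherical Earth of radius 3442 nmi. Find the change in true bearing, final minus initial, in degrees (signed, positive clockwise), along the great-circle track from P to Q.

Initial bearing θ₁ = atan2(sin Δλ cos φ₂, cos φ₁ sin φ₂ − sin φ₁ cos φ₂ cos Δλ) = 70.10°
Final bearing θ₂ = (initial bearing from the destination back to the start) + 180° = 90.15°
Δθ = θ₂ − θ₁ = +20.1°

+20.1°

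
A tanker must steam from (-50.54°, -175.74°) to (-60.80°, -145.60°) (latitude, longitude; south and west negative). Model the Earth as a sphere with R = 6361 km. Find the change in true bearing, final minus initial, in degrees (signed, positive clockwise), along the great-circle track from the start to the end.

-25.2°

At departure: θ₁ = atan2(sin Δλ cos φ₂, cos φ₁ sin φ₂ − sin φ₁ cos φ₂ cos Δλ) = 133.08°
At arrival: θ₂ = atan2(sin Δλ cos φ₁, −cos φ₂ sin φ₁ + sin φ₂ cos φ₁ cos Δλ) = 107.91°
Δθ = θ₂ − θ₁ = -25.2°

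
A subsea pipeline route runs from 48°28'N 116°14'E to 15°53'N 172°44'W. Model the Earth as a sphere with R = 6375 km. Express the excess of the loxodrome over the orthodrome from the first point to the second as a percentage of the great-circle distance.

Great circle: σ = 1.1460 rad → d_gc = Rσ = 7305.7 km
Rhumb: Δφ = -0.5687, Δλ = +1.2398, Δψ = -0.6889, q = Δφ/Δψ = 0.8255 → d_rh = R√(Δφ²+q²Δλ²) = 7464.3 km
Excess = (7464.3 − 7305.7) / 7305.7 = 158.6 / 7305.7 = 2.17% ≈ 2.2%

2.2%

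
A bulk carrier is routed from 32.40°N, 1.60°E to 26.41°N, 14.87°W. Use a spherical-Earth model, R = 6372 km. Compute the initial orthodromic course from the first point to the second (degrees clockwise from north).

251.6°

θ = atan2( sin Δλ·cos φ₂ ,  cos φ₁ sin φ₂ − sin φ₁ cos φ₂ cos Δλ )
  = atan2(-0.2539, -0.0847) = 251.56°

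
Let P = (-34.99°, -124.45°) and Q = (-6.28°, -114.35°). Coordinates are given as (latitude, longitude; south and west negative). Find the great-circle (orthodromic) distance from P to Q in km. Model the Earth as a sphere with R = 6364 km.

Haversine: a = sin²(Δφ/2)+cos φ₁ cos φ₂ sin²(Δλ/2) = 0.06778;  σ = 2·atan2(√a,√(1−a))
σ = 30.181° → d = Rσ = 6364·0.52676 = 3352 km

3352 km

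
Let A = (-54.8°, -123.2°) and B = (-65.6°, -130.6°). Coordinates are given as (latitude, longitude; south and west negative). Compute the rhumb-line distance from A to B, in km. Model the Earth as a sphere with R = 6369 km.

1267 km

Rhumb course C = atan2(Δλ, Δψ) with Δψ = ln[tan(π/4+φ₂/2)/tan(π/4+φ₁/2)] = -0.3834, Δλ = -0.1292 → C = 198.62°
d = R·|Δφ| / |cos C| = 6369·0.18850 / 0.94766 = 1267 km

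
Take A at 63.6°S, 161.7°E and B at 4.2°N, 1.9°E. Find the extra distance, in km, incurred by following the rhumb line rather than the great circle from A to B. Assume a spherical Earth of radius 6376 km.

2519 km

Great circle: cos σ = sin φ₁ sin φ₂ + cos φ₁ cos φ₂ cos Δλ,  σ = 2.0735 rad → d_gc = 13220.4 km
Rhumb line: Δψ = +1.5235, q = Δφ/Δψ = 0.7767, d_rh = R√(Δφ²+q²Δλ²) = 15739.0 km
Excess = 15739.0 − 13220.4 = 2518.6 ≈ 2519 km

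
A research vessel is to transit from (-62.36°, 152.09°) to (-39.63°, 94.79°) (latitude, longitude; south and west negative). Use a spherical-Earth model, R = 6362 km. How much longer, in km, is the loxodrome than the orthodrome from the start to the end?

122 km

Great circle: cos σ = sin φ₁ sin φ₂ + cos φ₁ cos φ₂ cos Δλ,  σ = 0.7105 rad → d_gc = 4519.9 km
Rhumb line: Δψ = +0.6479, q = Δφ/Δψ = 0.6123, d_rh = R√(Δφ²+q²Δλ²) = 4641.7 km
Excess = 4641.7 − 4519.9 = 121.8 ≈ 122 km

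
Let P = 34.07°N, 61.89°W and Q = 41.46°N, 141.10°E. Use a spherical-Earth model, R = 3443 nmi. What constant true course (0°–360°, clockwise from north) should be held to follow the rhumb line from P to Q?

Meridional parts: M(φ₁)=+0.6331, M(φ₂)=+0.7965 → ΔM = +0.1634;  Δλ = -2.7403 rad
tan C = Δλ / ΔM = -16.7702 → C = 273.41°

273.4°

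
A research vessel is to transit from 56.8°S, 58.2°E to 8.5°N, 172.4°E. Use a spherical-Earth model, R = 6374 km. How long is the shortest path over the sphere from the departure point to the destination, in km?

cos σ = sin φ₁ sin φ₂ + cos φ₁ cos φ₂ cos Δλ
      = sin(-56.80°)sin(8.50°) + cos(-56.80°)cos(8.50°)cos(114.20°) = -0.3457
σ = 110.223° → d = Rσ = 6374·1.92375 = 12262 km

12262 km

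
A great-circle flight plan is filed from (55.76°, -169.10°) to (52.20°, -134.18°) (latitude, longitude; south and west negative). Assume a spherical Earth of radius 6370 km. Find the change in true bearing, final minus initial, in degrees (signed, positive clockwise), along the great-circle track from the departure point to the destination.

At departure: θ₁ = atan2(sin Δλ cos φ₂, cos φ₁ sin φ₂ − sin φ₁ cos φ₂ cos Δλ) = 85.25°
At arrival: θ₂ = atan2(sin Δλ cos φ₁, −cos φ₂ sin φ₁ + sin φ₂ cos φ₁ cos Δλ) = 113.81°
Δθ = θ₂ − θ₁ = +28.6°

+28.6°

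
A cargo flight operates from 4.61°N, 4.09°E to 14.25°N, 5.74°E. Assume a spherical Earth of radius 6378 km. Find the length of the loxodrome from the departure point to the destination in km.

1088 km

Δψ = ln[tan(π/4+φ₂/2)/tan(π/4+φ₁/2)] = +0.1708;  Δφ = +0.1682 rad,  Δλ = +0.0288 rad
q = Δφ/Δψ = 0.9853
d = R·√(Δφ² + q²Δλ²) = 6378·0.17063 = 1088 km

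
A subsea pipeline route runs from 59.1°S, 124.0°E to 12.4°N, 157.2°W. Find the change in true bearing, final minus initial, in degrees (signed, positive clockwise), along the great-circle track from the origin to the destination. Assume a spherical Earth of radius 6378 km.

Initial bearing θ₁ = atan2(sin Δλ cos φ₂, cos φ₁ sin φ₂ − sin φ₁ cos φ₂ cos Δλ) = 74.09°
Final bearing θ₂ = (initial bearing from the destination back to the start) + 180° = 30.38°
Δθ = θ₂ − θ₁ = -43.7°

-43.7°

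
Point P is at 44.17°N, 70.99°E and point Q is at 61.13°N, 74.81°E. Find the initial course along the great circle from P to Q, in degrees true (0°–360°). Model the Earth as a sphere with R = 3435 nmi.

6.3°

θ = atan2( sin Δλ·cos φ₂ ,  cos φ₁ sin φ₂ − sin φ₁ cos φ₂ cos Δλ )
  = atan2(+0.0322, +0.2925) = 6.28°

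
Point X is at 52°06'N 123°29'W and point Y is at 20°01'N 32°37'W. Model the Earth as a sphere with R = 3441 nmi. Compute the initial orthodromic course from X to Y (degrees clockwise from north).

76.7°

N = sin Δλ·cos φ₂ = +0.9395;  D = cos φ₁ sin φ₂ − sin φ₁ cos φ₂ cos Δλ = +0.2215
initial course = atan2(N, D) = 76.73°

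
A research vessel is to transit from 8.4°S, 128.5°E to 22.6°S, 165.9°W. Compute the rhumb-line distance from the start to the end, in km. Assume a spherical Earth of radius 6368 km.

Rhumb course C = atan2(Δλ, Δψ) with Δψ = ln[tan(π/4+φ₂/2)/tan(π/4+φ₁/2)] = -0.2580, Δλ = +1.1449 → C = 102.70°
d = R·|Δφ| / |cos C| = 6368·0.24784 / 0.21979 = 7181 km

7181 km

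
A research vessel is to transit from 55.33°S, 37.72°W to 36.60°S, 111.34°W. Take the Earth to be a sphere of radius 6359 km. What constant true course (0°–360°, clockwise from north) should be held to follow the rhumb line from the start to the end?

Δψ = ln[tan(π/4+φ₂/2)/tan(π/4+φ₁/2)] = +0.4770
Δλ = -1.2849 rad (taken the short way round)
course = atan2(Δλ, Δψ) = 290.37°

290.4°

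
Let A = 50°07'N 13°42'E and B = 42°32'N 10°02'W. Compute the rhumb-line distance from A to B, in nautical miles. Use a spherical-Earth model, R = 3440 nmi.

1082 nmi

Δψ = ln[tan(π/4+φ₂/2)/tan(π/4+φ₁/2)] = -0.1921;  Δφ = -0.1324 rad,  Δλ = -0.4142 rad
q = Δφ/Δψ = 0.6890
d = R·√(Δφ² + q²Δλ²) = 3440·0.31458 = 1082 nmi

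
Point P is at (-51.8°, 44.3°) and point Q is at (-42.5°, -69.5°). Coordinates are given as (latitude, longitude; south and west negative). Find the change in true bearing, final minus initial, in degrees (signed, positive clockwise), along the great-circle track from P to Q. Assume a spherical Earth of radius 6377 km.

At departure: θ₁ = atan2(sin Δλ cos φ₂, cos φ₁ sin φ₂ − sin φ₁ cos φ₂ cos Δλ) = 225.99°
At arrival: θ₂ = atan2(sin Δλ cos φ₁, −cos φ₂ sin φ₁ + sin φ₂ cos φ₁ cos Δλ) = 322.89°
Δθ = θ₂ − θ₁ = +96.9°

+96.9°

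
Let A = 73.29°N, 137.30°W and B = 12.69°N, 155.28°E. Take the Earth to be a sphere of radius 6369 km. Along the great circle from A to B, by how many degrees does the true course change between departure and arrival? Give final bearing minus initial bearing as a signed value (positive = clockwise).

-55.6°

At departure: θ₁ = atan2(sin Δλ cos φ₂, cos φ₁ sin φ₂ − sin φ₁ cos φ₂ cos Δλ) = 251.83°
At arrival: θ₂ = atan2(sin Δλ cos φ₁, −cos φ₂ sin φ₁ + sin φ₂ cos φ₁ cos Δλ) = 196.26°
Δθ = θ₂ − θ₁ = -55.6°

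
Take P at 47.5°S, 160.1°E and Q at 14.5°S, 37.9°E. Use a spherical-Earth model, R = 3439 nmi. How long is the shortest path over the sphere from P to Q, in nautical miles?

cos σ = sin φ₁ sin φ₂ + cos φ₁ cos φ₂ cos Δλ
      = sin(-47.50°)sin(-14.50°) + cos(-47.50°)cos(-14.50°)cos(-122.20°) = -0.1639
σ = 99.436° → d = Rσ = 3439·1.73548 = 5968 nmi

5968 nmi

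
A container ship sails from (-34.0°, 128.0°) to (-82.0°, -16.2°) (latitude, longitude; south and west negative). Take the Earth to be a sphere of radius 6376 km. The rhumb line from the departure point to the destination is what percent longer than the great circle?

Great circle: σ = 1.0926 rad → d_gc = Rσ = 6966.5 km
Rhumb: Δφ = -0.8378, Δλ = -2.5168, Δψ = -2.0286, q = Δφ/Δψ = 0.4130 → d_rh = R√(Δφ²+q²Δλ²) = 8511.5 km
Excess = (8511.5 − 6966.5) / 6966.5 = 1545.0 / 6966.5 = 22.18% ≈ 22.2%

22.2%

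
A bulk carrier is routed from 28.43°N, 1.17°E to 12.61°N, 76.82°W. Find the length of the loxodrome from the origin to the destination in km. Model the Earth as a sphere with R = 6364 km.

8269 km

Rhumb course C = atan2(Δλ, Δψ) with Δψ = ln[tan(π/4+φ₂/2)/tan(π/4+φ₁/2)] = -0.2960, Δλ = -1.3612 → C = 257.73°
d = R·|Δφ| / |cos C| = 6364·0.27611 / 0.21251 = 8269 km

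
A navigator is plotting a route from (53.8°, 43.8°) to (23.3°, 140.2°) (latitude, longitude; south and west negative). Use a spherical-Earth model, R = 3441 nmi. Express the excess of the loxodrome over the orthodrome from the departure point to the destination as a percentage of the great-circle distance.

Great circle: σ = 1.3091 rad → d_gc = Rσ = 4504.6 nmi
Rhumb: Δφ = -0.5323, Δλ = +1.6825, Δψ = -0.6999, q = Δφ/Δψ = 0.7606 → d_rh = R√(Δφ²+q²Δλ²) = 4769.1 nmi
Excess = (4769.1 − 4504.6) / 4504.6 = 264.5 / 4504.6 = 5.87% ≈ 5.9%

5.9%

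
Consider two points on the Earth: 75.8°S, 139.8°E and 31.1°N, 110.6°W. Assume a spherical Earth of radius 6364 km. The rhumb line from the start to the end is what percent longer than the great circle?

Great circle: σ = 2.1788 rad → d_gc = Rσ = 13865.74 km
Rhumb: Δφ = +1.8658, Δλ = +1.9129, Δψ = +2.6546, q = Δφ/Δψ = 0.7028 → d_rh = R√(Δφ²+q²Δλ²) = 14635.26 km
Excess = (14635.26 − 13865.74) / 13865.74 = 769.52 / 13865.74 = 5.5498% ≈ 5.5%

5.5%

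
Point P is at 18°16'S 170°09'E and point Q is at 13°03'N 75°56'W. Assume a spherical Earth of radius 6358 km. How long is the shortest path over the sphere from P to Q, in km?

12925 km

cos σ = sin φ₁ sin φ₂ + cos φ₁ cos φ₂ cos Δλ
      = sin(-18.27°)sin(13.05°) + cos(-18.27°)cos(13.05°)cos(113.92°) = -0.4458
σ = 116.475° → d = Rσ = 6358·2.03288 = 12925 km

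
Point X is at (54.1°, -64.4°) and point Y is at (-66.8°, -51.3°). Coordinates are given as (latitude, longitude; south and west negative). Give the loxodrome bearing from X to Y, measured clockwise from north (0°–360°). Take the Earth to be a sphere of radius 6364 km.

175.2°

Meridional parts: M(φ₁)=+1.1272, M(φ₂)=-1.5834 → ΔM = -2.7106;  Δλ = +0.2286 rad
tan C = Δλ / ΔM = -0.0844 → C = 175.18°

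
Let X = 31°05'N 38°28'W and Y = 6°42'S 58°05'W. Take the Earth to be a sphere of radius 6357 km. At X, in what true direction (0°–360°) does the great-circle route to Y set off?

θ = atan2( sin Δλ·cos φ₂ ,  cos φ₁ sin φ₂ − sin φ₁ cos φ₂ cos Δλ )
  = atan2(-0.3334, -0.5829) = 209.77°

209.8°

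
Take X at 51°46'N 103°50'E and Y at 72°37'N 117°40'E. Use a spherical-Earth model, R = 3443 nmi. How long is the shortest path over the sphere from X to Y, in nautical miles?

1304 nmi

cos σ = sin φ₁ sin φ₂ + cos φ₁ cos φ₂ cos Δλ
      = sin(51.77°)sin(72.62°) + cos(51.77°)cos(72.62°)cos(13.83°) = 0.9292
σ = 21.697° → d = Rσ = 3443·0.37868 = 1304 nmi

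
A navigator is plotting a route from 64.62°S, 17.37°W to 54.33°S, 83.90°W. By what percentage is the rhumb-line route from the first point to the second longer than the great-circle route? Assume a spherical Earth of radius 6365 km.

Great circle: σ = 0.5853 rad → d_gc = Rσ = 3725.7 km
Rhumb: Δφ = +0.1796, Δλ = -1.1612, Δψ = +0.3569, q = Δφ/Δψ = 0.5033 → d_rh = R√(Δφ²+q²Δλ²) = 3891.3 km
Excess = (3891.3 − 3725.7) / 3725.7 = 165.6 / 3725.7 = 4.44% ≈ 4.4%

4.4%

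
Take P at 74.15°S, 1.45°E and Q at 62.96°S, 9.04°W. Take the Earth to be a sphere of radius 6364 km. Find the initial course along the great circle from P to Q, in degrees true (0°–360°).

θ = atan2( sin Δλ·cos φ₂ ,  cos φ₁ sin φ₂ − sin φ₁ cos φ₂ cos Δλ )
  = atan2(-0.0828, +0.1868) = 336.10°

336.1°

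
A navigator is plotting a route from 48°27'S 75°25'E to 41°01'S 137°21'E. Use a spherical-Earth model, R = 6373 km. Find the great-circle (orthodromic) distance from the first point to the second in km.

cos σ = sin φ₁ sin φ₂ + cos φ₁ cos φ₂ cos Δλ
      = sin(-48.45°)sin(-41.02°) + cos(-48.45°)cos(-41.02°)cos(61.93°) = 0.7266
σ = 43.397° → d = Rσ = 6373·0.75743 = 4827 km

4827 km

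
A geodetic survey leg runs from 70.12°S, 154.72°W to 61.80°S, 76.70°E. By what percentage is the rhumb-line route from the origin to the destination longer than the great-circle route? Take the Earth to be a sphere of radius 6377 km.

Great circle: σ = 0.7546 rad → d_gc = Rσ = 4811.8 km
Rhumb: Δφ = +0.1452, Δλ = -2.2441, Δψ = +0.3600, q = Δφ/Δψ = 0.4034 → d_rh = R√(Δφ²+q²Δλ²) = 5846.6 km
Excess = (5846.6 − 4811.8) / 4811.8 = 1034.8 / 4811.8 = 21.51% ≈ 21.5%

21.5%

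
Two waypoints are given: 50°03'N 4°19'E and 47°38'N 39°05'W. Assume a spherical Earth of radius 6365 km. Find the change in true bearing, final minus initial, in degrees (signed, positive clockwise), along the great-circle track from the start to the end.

-33.4°

Initial bearing θ₁ = atan2(sin Δλ cos φ₂, cos φ₁ sin φ₂ − sin φ₁ cos φ₂ cos Δλ) = 282.08°
Final bearing θ₂ = (initial bearing from the destination back to the start) + 180° = 248.71°
Δθ = θ₂ − θ₁ = -33.4°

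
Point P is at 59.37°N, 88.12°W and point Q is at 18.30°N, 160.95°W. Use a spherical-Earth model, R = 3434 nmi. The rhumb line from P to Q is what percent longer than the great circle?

3.2%

Great circle: σ = 1.1451 rad → d_gc = Rσ = 3932.2 nmi
Rhumb: Δφ = -0.7168, Δλ = -1.2711, Δψ = -0.9702, q = Δφ/Δψ = 0.7388 → d_rh = R√(Δφ²+q²Δλ²) = 4057.0 nmi
Excess = (4057.0 − 3932.2) / 3932.2 = 124.8 / 3932.2 = 3.17% ≈ 3.2%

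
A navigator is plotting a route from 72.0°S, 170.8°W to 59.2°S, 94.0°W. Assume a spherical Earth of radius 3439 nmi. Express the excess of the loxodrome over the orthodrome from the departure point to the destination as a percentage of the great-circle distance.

6.6%

Great circle: σ = 0.5490 rad → d_gc = Rσ = 1888.0 nmi
Rhumb: Δφ = +0.2234, Δλ = +1.3404, Δψ = +0.5534, q = Δφ/Δψ = 0.4037 → d_rh = R√(Δφ²+q²Δλ²) = 2013.3 nmi
Excess = (2013.3 − 1888.0) / 1888.0 = 125.3 / 1888.0 = 6.64% ≈ 6.6%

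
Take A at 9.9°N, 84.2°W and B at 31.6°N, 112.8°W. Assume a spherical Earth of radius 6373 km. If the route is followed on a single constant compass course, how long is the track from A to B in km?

Δψ = ln[tan(π/4+φ₂/2)/tan(π/4+φ₁/2)] = +0.4082;  Δφ = +0.3787 rad,  Δλ = -0.4992 rad
q = Δφ/Δψ = 0.9279
d = R·√(Δφ² + q²Δλ²) = 6373·0.59831 = 3813 km

3813 km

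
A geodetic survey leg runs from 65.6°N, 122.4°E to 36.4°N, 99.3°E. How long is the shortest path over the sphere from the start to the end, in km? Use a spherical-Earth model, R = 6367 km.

Haversine: a = sin²(Δφ/2)+cos φ₁ cos φ₂ sin²(Δλ/2) = 0.07687;  σ = 2·atan2(√a,√(1−a))
σ = 32.193° → d = Rσ = 6367·0.56187 = 3577 km

3577 km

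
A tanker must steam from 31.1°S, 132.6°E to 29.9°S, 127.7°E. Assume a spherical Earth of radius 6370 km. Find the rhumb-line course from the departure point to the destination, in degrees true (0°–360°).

Δψ = ln[tan(π/4+φ₂/2)/tan(π/4+φ₁/2)] = +0.0243
Δλ = -0.0855 rad (taken the short way round)
course = atan2(Δλ, Δψ) = 285.87°

285.9°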